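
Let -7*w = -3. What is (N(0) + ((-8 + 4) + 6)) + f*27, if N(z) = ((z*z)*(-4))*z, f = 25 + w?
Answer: 4820/7 ≈ 688.57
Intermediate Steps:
w = 3/7 (w = -⅐*(-3) = 3/7 ≈ 0.42857)
f = 178/7 (f = 25 + 3/7 = 178/7 ≈ 25.429)
N(z) = -4*z³ (N(z) = (z²*(-4))*z = (-4*z²)*z = -4*z³)
(N(0) + ((-8 + 4) + 6)) + f*27 = (-4*0³ + ((-8 + 4) + 6)) + (178/7)*27 = (-4*0 + (-4 + 6)) + 4806/7 = (0 + 2) + 4806/7 = 2 + 4806/7 = 4820/7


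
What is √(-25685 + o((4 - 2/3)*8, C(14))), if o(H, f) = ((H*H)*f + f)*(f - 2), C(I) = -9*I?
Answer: √11459243 ≈ 3385.1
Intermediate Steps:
o(H, f) = (-2 + f)*(f + f*H²) (o(H, f) = (H²*f + f)*(-2 + f) = (f*H² + f)*(-2 + f) = (f + f*H²)*(-2 + f) = (-2 + f)*(f + f*H²))
√(-25685 + o((4 - 2/3)*8, C(14))) = √(-25685 + (-9*14)*(-2 - 9*14 - 2*64*(4 - 2/3)² + (-9*14)*((4 - 2/3)*8)²)) = √(-25685 - 126*(-2 - 126 - 2*64*(4 - 2*⅓)² - 126*64*(4 - 2*⅓)²)) = √(-25685 - 126*(-2 - 126 - 2*64*(4 - ⅔)² - 126*64*(4 - ⅔)²)) = √(-25685 - 126*(-2 - 126 - 2*((10/3)*8)² - 126*((10/3)*8)²)) = √(-25685 - 126*(-2 - 126 - 2*(80/3)² - 126*(80/3)²)) = √(-25685 - 126*(-2 - 126 - 2*6400/9 - 126*6400/9)) = √(-25685 - 126*(-2 - 126 - 12800/9 - 89600)) = √(-25685 - 126*(-820352/9)) = √(-25685 + 11484928) = √11459243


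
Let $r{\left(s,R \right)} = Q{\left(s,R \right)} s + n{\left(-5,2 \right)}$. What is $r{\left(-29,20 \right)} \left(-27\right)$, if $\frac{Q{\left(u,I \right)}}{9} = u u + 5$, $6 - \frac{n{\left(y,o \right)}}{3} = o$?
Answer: $5961438$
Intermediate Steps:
$n{\left(y,o \right)} = 18 - 3 o$
$Q{\left(u,I \right)} = 45 + 9 u^{2}$ ($Q{\left(u,I \right)} = 9 \left(u u + 5\right) = 9 \left(u^{2} + 5\right) = 9 \left(5 + u^{2}\right) = 45 + 9 u^{2}$)
$r{\left(s,R \right)} = 12 + s \left(45 + 9 s^{2}\right)$ ($r{\left(s,R \right)} = \left(45 + 9 s^{2}\right) s + \left(18 - 6\right) = s \left(45 + 9 s^{2}\right) + \left(18 - 6\right) = s \left(45 + 9 s^{2}\right) + 12 = 12 + s \left(45 + 9 s^{2}\right)$)
$r{\left(-29,20 \right)} \left(-27\right) = \left(12 + 9 \left(-29\right)^{3} + 45 \left(-29\right)\right) \left(-27\right) = \left(12 + 9 \left(-24389\right) - 1305\right) \left(-27\right) = \left(12 - 219501 - 1305\right) \left(-27\right) = \left(-220794\right) \left(-27\right) = 5961438$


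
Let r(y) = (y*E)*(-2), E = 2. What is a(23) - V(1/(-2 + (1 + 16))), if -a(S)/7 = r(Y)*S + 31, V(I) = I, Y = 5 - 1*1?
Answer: 35384/15 ≈ 2358.9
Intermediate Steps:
Y = 4 (Y = 5 - 1 = 4)
r(y) = -4*y (r(y) = (y*2)*(-2) = (2*y)*(-2) = -4*y)
a(S) = -217 + 112*S (a(S) = -7*((-4*4)*S + 31) = -7*(-16*S + 31) = -7*(31 - 16*S) = -217 + 112*S)
a(23) - V(1/(-2 + (1 + 16))) = (-217 + 112*23) - 1/(-2 + (1 + 16)) = (-217 + 2576) - 1/(-2 + 17) = 2359 - 1/15 = 35384/15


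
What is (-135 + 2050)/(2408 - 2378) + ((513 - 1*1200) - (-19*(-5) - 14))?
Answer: -4225/6 ≈ -704.17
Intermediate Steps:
(-135 + 2050)/(2408 - 2378) + ((513 - 1*1200) - (-19*(-5) - 14)) = 1915/30 + ((513 - 1200) - (95 - 14)) = 1915*(1/30) + (-687 - 1*81) = 383/6 + (-687 - 81) = 383/6 - 768 = -4225/6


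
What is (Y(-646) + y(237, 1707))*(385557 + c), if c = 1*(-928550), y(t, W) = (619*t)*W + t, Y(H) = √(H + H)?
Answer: -135977533138194 - 1085986*I*√323 ≈ -1.3598e+14 - 1.9518e+7*I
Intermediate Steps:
Y(H) = √2*√H (Y(H) = √(2*H) = √2*√H)
y(t, W) = t + 619*W*t (y(t, W) = 619*W*t + t = t + 619*W*t)
c = -928550
(Y(-646) + y(237, 1707))*(385557 + c) = (√2*√(-646) + 237*(1 + 619*1707))*(385557 - 928550) = (√2*(I*√646) + 237*(1 + 1056633))*(-542993) = (2*I*√323 + 237*1056634)*(-542993) = (2*I*√323 + 250422258)*(-542993) = (250422258 + 2*I*√323)*(-542993) = -135977533138194 - 1085986*I*√323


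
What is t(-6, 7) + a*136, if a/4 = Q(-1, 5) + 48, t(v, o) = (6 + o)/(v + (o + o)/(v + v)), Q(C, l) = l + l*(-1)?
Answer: 1122738/43 ≈ 26110.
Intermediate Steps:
Q(C, l) = 0 (Q(C, l) = l - l = 0)
t(v, o) = (6 + o)/(v + o/v) (t(v, o) = (6 + o)/(v + (2*o)/((2*v))) = (6 + o)/(v + (2*o)*(1/(2*v))) = (6 + o)/(v + o/v))
a = 192 (a = 4*(0 + 48) = 4*48 = 192)
t(-6, 7) + a*136 = -6*(6 + 7)/(7 + (-6)**2) + 192*136 = -6*13/(7 + 36) + 26112 = -6*13/43 + 26112 = -6*1/43*13 + 26112 = -78/43 + 26112 = 1122738/43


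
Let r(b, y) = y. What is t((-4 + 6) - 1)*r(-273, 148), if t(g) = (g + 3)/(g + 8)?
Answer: 592/9 ≈ 65.778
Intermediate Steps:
t(g) = (3 + g)/(8 + g)
t((-4 + 6) - 1)*r(-273, 148) = ((3 + ((-4 + 6) - 1))/(8 + ((-4 + 6) - 1)))*148 = ((3 + (2 - 1))/(8 + (2 - 1)))*148 = ((3 + 1)/(8 + 1))*148 = (4/9)*148 = 592/9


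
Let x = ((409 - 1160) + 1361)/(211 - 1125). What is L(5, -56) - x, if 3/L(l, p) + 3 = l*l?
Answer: 8081/10054 ≈ 0.80376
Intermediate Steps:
L(l, p) = 3/(-3 + l**2) (L(l, p) = 3/(-3 + l*l) = 3/(-3 + l**2))
x = -305/457 (x = (-751 + 1361)/(-914) = 610*(-1/914) = -305/457 ≈ -0.66740)
L(5, -56) - x = 3/(-3 + 5**2) - 1*(-305/457) = 3/(-3 + 25) + 305/457 = 3/22 + 305/457 = 8081/10054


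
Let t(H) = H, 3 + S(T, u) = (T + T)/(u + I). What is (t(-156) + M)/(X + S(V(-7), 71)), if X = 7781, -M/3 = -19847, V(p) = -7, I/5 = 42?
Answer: 16687185/2185604 ≈ 7.6350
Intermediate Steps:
I = 210 (I = 5*42 = 210)
M = 59541 (M = -3*(-19847) = 59541)
S(T, u) = -3 + 2*T/(210 + u) (S(T, u) = -3 + (T + T)/(u + 210) = -3 + (2*T)/(210 + u) = -3 + 2*T/(210 + u))
(t(-156) + M)/(X + S(V(-7), 71)) = (-156 + 59541)/(7781 + (-630 - 3*71 + 2*(-7))/(210 + 71)) = 59385/(7781 + (-630 - 213 - 14)/281) = 59385/(7781 + (1/281)*(-857)) = 59385/(7781 - 857/281) = 59385/(2185604/281) = 59385*(281/2185604) = 16687185/2185604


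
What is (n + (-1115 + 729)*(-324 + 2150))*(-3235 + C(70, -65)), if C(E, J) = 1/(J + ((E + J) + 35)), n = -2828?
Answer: 57233033664/25 ≈ 2.2893e+9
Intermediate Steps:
C(E, J) = 1/(35 + E + 2*J) (C(E, J) = 1/(J + (35 + E + J)) = 1/(35 + E + 2*J))
(n + (-1115 + 729)*(-324 + 2150))*(-3235 + C(70, -65)) = (-2828 + (-1115 + 729)*(-324 + 2150))*(-3235 + 1/(35 + 70 + 2*(-65))) = (-2828 - 386*1826)*(-3235 + 1/(35 + 70 - 130)) = (-2828 - 704836)*(-3235 + 1/(-25)) = -707664*(-3235 - 1/25) = -707664*(-80876/25) = 57233033664/25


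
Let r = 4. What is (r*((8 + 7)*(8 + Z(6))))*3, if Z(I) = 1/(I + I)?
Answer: 1455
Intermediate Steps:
Z(I) = 1/(2*I)
(r*((8 + 7)*(8 + Z(6))))*3 = (4*((8 + 7)*(8 + (½)/6)))*3 = (4*(15*(8 + (½)*(⅙))))*3 = (4*(15*(8 + 1/12)))*3 = (4*(15*(97/12)))*3 = (4*(485/4))*3 = 485*3 = 1455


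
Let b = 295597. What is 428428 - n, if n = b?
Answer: 132831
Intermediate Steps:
n = 295597
428428 - n = 428428 - 1*295597 = 428428 - 295597 = 132831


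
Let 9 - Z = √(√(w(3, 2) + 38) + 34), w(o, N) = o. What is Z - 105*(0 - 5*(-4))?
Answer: -2091 - √(34 + √41) ≈ -2097.4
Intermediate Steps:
Z = 9 - √(34 + √41) (Z = 9 - √(√(3 + 38) + 34) = 9 - √(√41 + 34) = 9 - √(34 + √41) ≈ 2.6437)
Z - 105*(0 - 5*(-4)) = (9 - √(34 + √41)) - 105*(0 - 5*(-4)) = (9 - √(34 + √41)) - 105*(0 + 20) = (9 - √(34 + √41)) - 105*20 = (9 - √(34 + √41)) - 2100 = -2091 - √(34 + √41)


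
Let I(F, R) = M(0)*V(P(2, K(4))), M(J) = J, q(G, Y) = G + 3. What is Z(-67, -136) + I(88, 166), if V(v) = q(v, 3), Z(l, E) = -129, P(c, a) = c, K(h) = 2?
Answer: -129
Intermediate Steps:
q(G, Y) = 3 + G
V(v) = 3 + v
I(F, R) = 0 (I(F, R) = 0*(3 + 2) = 0*5 = 0)
Z(-67, -136) + I(88, 166) = -129 + 0 = -129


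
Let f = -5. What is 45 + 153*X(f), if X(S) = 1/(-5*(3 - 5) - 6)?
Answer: 333/4 ≈ 83.250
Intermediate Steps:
X(S) = 1/4 (X(S) = 1/(-5*(-2) - 6) = 1/(10 - 6) = 1/4)
45 + 153*X(f) = 45 + 153*(1/4) = 45 + 153/4 = 333/4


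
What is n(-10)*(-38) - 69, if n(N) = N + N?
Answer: 691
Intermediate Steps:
n(N) = 2*N
n(-10)*(-38) - 69 = (2*(-10))*(-38) - 69 = -20*(-38) - 69 = 760 - 69 = 691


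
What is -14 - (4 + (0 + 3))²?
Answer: -63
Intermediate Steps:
-14 - (4 + (0 + 3))² = -14 - (4 + 3)² = -14 - 1*7² = -14 - 1*49 = -14 - 49 = -63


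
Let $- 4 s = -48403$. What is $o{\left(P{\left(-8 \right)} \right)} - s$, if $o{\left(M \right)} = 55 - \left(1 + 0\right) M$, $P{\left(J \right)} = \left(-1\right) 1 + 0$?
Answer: $- \frac{48179}{4} \approx -12045.0$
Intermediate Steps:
$s = \frac{48403}{4}$ ($s = \left(- \frac{1}{4}\right) \left(-48403\right) = \frac{48403}{4} \approx 12101.0$)
$P{\left(J \right)} = -1$ ($P{\left(J \right)} = -1 + 0 = -1$)
$o{\left(M \right)} = 55 - M$ ($o{\left(M \right)} = 55 - 1 M = 55 - M$)
$o{\left(P{\left(-8 \right)} \right)} - s = \left(55 - -1\right) - \frac{48403}{4} = \left(55 + 1\right) - \frac{48403}{4} = 56 - \frac{48403}{4} = - \frac{48179}{4}$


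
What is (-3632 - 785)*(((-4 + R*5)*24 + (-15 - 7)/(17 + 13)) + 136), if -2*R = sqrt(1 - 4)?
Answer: -2601613/15 + 265020*I*sqrt(3) ≈ -1.7344e+5 + 4.5903e+5*I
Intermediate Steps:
R = -I*sqrt(3)/2 (R = -sqrt(1 - 4)/2 = -I*sqrt(3)/2 ≈ -0.86602*I)
(-3632 - 785)*(((-4 + R*5)*24 + (-15 - 7)/(17 + 13)) + 136) = (-3632 - 785)*(((-4 - I*sqrt(3)/2*5)*24 + (-15 - 7)/(17 + 13)) + 136) = -4417*(((-4 - 5*I*sqrt(3)/2)*24 - 22/30) + 136) = -4417*(((-96 - 60*I*sqrt(3)) - 22*1/30) + 136) = -4417*(((-96 - 60*I*sqrt(3)) - 11/15) + 136) = -4417*((-1451/15 - 60*I*sqrt(3)) + 136) = -4417*(589/15 - 60*I*sqrt(3)) = -2601613/15 + 265020*I*sqrt(3)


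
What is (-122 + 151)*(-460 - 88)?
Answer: -15892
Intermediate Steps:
(-122 + 151)*(-460 - 88) = 29*(-548) = -15892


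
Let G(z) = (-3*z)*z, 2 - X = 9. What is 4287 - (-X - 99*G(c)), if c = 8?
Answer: -14728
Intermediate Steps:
X = -7 (X = 2 - 1*9 = 2 - 9 = -7)
G(z) = -3*z²
4287 - (-X - 99*G(c)) = 4287 - (-1*(-7) - (-297)*8²) = 4287 - (7 - (-297)*64) = 4287 - (7 - 99*(-192)) = 4287 - (7 + 19008) = 4287 - 1*19015 = 4287 - 19015 = -14728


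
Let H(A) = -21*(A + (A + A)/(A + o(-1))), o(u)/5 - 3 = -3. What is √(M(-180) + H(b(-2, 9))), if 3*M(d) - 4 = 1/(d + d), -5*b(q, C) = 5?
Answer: I*√637230/180 ≈ 4.4348*I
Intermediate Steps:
b(q, C) = -1 (b(q, C) = -⅕*5 = -1)
o(u) = 0 (o(u) = 15 + 5*(-3) = 15 - 15 = 0)
M(d) = 4/3 + 1/(6*d) (M(d) = 4/3 + 1/(3*(d + d)) = 4/3 + 1/(3*((2*d))) = 4/3 + (1/(2*d))/3 = 4/3 + 1/(6*d))
H(A) = -42 - 21*A (H(A) = -21*(A + (A + A)/(A + 0)) = -21*(A + (2*A)/A) = -21*(A + 2) = -21*(2 + A) = -42 - 21*A)
√(M(-180) + H(b(-2, 9))) = √((⅙)*(1 + 8*(-180))/(-180) + (-42 - 21*(-1))) = √((⅙)*(-1/180)*(1 - 1440) + (-42 + 21)) = √((⅙)*(-1/180)*(-1439) - 21) = √(1439/1080 - 21) = √(-21241/1080) = I*√637230/180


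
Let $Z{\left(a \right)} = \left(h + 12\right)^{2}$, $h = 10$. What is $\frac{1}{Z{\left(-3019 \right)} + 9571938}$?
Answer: $\frac{1}{9572422} \approx 1.0447 \cdot 10^{-7}$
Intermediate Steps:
$Z{\left(a \right)} = 484$ ($Z{\left(a \right)} = \left(10 + 12\right)^{2} = 22^{2} = 484$)
$\frac{1}{Z{\left(-3019 \right)} + 9571938} = \frac{1}{484 + 9571938} = \frac{1}{9572422}$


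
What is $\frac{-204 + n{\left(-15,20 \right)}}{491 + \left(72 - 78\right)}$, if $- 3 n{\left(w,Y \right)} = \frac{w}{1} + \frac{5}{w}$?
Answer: $- \frac{358}{873} \approx -0.41008$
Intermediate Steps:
$n{\left(w,Y \right)} = - \frac{5}{3 w} - \frac{w}{3}$ ($n{\left(w,Y \right)} = - \frac{\frac{w}{1} + \frac{5}{w}}{3} = - \frac{w 1 + \frac{5}{w}}{3} = - \frac{w + \frac{5}{w}}{3} = - \frac{5}{3 w} - \frac{w}{3}$)
$\frac{-204 + n{\left(-15,20 \right)}}{491 + \left(72 - 78\right)} = \frac{-204 + \frac{-5 - \left(-15\right)^{2}}{3 \left(-15\right)}}{491 + \left(72 - 78\right)} = \frac{-204 + \frac{1}{3} \left(- \frac{1}{15}\right) \left(-5 - 225\right)}{491 - 6} = \frac{-204 + \frac{1}{3} \left(- \frac{1}{15}\right) \left(-5 - 225\right)}{485} = \left(-204 + \frac{1}{3} \left(- \frac{1}{15}\right) \left(-230\right)\right) \frac{1}{485} = \left(-204 + \frac{46}{9}\right) \frac{1}{485} = \left(- \frac{1790}{9}\right) \frac{1}{485} = - \frac{358}{873}$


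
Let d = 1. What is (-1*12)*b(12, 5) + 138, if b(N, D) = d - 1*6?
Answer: 198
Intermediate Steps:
b(N, D) = -5 (b(N, D) = 1 - 1*6 = 1 - 6 = -5)
(-1*12)*b(12, 5) + 138 = -1*12*(-5) + 138 = -12*(-5) + 138 = 60 + 138 = 198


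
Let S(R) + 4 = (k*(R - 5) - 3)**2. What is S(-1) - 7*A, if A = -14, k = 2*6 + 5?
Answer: 11119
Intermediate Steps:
k = 17 (k = 12 + 5 = 17)
S(R) = -4 + (-88 + 17*R)**2 (S(R) = -4 + (17*(R - 5) - 3)**2 = -4 + (17*(-5 + R) - 3)**2 = -4 + ((-85 + 17*R) - 3)**2 = -4 + (-88 + 17*R)**2)
S(-1) - 7*A = (-4 + (-88 + 17*(-1))**2) - 7*(-14) = (-4 + (-88 - 17)**2) + 98 = (-4 + (-105)**2) + 98 = (-4 + 11025) + 98 = 11021 + 98 = 11119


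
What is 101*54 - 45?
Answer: 5409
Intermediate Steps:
101*54 - 45 = 5454 - 45 = 5409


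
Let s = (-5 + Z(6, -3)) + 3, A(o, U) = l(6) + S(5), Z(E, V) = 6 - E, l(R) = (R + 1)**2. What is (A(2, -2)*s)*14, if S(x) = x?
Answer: -1512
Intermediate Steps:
l(R) = (1 + R)**2
A(o, U) = 54 (A(o, U) = (1 + 6)**2 + 5 = 7**2 + 5 = 49 + 5 = 54)
s = -2 (s = (-5 + (6 - 1*6)) + 3 = (-5 + (6 - 6)) + 3 = (-5 + 0) + 3 = -5 + 3 = -2)
(A(2, -2)*s)*14 = (54*(-2))*14 = -108*14 = -1512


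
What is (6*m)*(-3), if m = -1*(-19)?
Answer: -342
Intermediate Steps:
m = 19
(6*m)*(-3) = (6*19)*(-3) = 114*(-3) = -342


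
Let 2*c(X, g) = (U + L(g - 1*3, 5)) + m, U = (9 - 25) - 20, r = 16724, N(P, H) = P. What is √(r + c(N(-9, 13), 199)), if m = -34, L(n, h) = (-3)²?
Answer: √66774/2 ≈ 129.20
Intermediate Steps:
L(n, h) = 9
U = -36 (U = -16 - 20 = -36)
c(X, g) = -61/2 (c(X, g) = ((-36 + 9) - 34)/2 = (-27 - 34)/2 = (½)*(-61) = -61/2)
√(r + c(N(-9, 13), 199)) = √(16724 - 61/2) = √(33387/2) = √66774/2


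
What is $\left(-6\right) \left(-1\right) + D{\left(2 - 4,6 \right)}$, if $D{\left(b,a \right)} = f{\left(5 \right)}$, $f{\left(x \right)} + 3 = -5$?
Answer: $-2$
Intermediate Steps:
$f{\left(x \right)} = -8$ ($f{\left(x \right)} = -3 - 5 = -8$)
$D{\left(b,a \right)} = -8$
$\left(-6\right) \left(-1\right) + D{\left(2 - 4,6 \right)} = \left(-6\right) \left(-1\right) - 8 = 6 - 8 = -2$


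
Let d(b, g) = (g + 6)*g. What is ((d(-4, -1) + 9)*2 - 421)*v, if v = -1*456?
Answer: 188328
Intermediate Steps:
v = -456
d(b, g) = g*(6 + g) (d(b, g) = (6 + g)*g = g*(6 + g))
((d(-4, -1) + 9)*2 - 421)*v = ((-(6 - 1) + 9)*2 - 421)*(-456) = ((-1*5 + 9)*2 - 421)*(-456) = ((-5 + 9)*2 - 421)*(-456) = (4*2 - 421)*(-456) = (8 - 421)*(-456) = -413*(-456) = 188328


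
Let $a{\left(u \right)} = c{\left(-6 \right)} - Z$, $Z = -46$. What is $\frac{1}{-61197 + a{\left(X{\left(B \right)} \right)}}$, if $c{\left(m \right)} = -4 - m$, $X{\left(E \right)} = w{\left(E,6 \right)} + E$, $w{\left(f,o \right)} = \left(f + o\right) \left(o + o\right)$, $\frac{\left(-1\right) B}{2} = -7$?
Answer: $- \frac{1}{61149} \approx -1.6354 \cdot 10^{-5}$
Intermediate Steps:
$B = 14$ ($B = \left(-2\right) \left(-7\right) = 14$)
$w{\left(f,o \right)} = 2 o \left(f + o\right)$ ($w{\left(f,o \right)} = \left(f + o\right) 2 o = 2 o \left(f + o\right)$)
$X{\left(E \right)} = 72 + 13 E$ ($X{\left(E \right)} = 2 \cdot 6 \left(E + 6\right) + E = 2 \cdot 6 \left(6 + E\right) + E = \left(72 + 12 E\right) + E = 72 + 13 E$)
$a{\left(u \right)} = 48$ ($a{\left(u \right)} = \left(-4 - -6\right) - -46 = \left(-4 + 6\right) + 46 = 2 + 46 = 48$)
$\frac{1}{-61197 + a{\left(X{\left(B \right)} \right)}} = \frac{1}{-61197 + 48} = \frac{1}{-61149} = - \frac{1}{61149}$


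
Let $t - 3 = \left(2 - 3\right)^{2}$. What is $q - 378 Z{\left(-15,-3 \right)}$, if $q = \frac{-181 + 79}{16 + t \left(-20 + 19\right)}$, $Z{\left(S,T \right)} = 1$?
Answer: $- \frac{773}{2} \approx -386.5$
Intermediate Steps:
$t = 4$ ($t = 3 + \left(2 - 3\right)^{2} = 3 + \left(-1\right)^{2} = 3 + 1 = 4$)
$q = - \frac{17}{2}$ ($q = \frac{-181 + 79}{16 + 4 \left(-20 + 19\right)} = - \frac{102}{16 + 4 \left(-1\right)} = - \frac{102}{16 - 4} = - \frac{102}{12} = \left(-102\right) \frac{1}{12} = - \frac{17}{2} \approx -8.5$)
$q - 378 Z{\left(-15,-3 \right)} = - \frac{17}{2} - 378 = - \frac{773}{2}$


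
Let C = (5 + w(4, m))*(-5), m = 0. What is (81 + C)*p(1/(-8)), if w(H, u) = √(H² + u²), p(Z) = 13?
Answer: 468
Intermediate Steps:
C = -45 (C = (5 + √(4² + 0²))*(-5) = (5 + √(16 + 0))*(-5) = (5 + √16)*(-5) = (5 + 4)*(-5) = 9*(-5) = -45)
(81 + C)*p(1/(-8)) = (81 - 45)*13 = 36*13 = 468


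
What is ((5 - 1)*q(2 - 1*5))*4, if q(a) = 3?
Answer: 48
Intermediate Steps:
((5 - 1)*q(2 - 1*5))*4 = ((5 - 1)*3)*4 = (4*3)*4 = 12*4 = 48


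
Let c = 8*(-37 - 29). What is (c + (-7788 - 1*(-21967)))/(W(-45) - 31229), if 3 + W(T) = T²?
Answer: -13651/29207 ≈ -0.46739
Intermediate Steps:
W(T) = -3 + T²
c = -528 (c = 8*(-66) = -528)
(c + (-7788 - 1*(-21967)))/(W(-45) - 31229) = (-528 + (-7788 - 1*(-21967)))/((-3 + (-45)²) - 31229) = (-528 + (-7788 + 21967))/((-3 + 2025) - 31229) = (-528 + 14179)/(2022 - 31229) = 13651/(-29207) = 13651*(-1/29207) = -13651/29207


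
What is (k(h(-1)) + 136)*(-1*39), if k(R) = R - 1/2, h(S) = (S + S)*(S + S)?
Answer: -10881/2 ≈ -5440.5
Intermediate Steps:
h(S) = 4*S² (h(S) = (2*S)*(2*S) = 4*S²)
k(R) = -½ + R (k(R) = R - 1*½ = R - ½ = -½ + R)
(k(h(-1)) + 136)*(-1*39) = ((-½ + 4*(-1)²) + 136)*(-1*39) = ((-½ + 4*1) + 136)*(-39) = ((-½ + 4) + 136)*(-39) = (7/2 + 136)*(-39) = (279/2)*(-39) = -10881/2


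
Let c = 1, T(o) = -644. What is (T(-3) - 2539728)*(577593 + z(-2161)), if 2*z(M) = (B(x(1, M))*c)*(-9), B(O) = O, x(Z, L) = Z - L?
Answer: -1442585805408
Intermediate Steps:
z(M) = -9/2 + 9*M/2 (z(M) = (((1 - M)*1)*(-9))/2 = ((1 - M)*(-9))/2 = (-9 + 9*M)/2 = -9/2 + 9*M/2)
(T(-3) - 2539728)*(577593 + z(-2161)) = (-644 - 2539728)*(577593 + (-9/2 + (9/2)*(-2161))) = -2540372*(577593 + (-9/2 - 19449/2)) = -2540372*(577593 - 9729) = -2540372*567864 = -1442585805408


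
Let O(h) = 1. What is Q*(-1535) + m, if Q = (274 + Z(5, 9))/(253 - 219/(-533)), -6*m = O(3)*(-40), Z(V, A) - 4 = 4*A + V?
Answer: -780272975/405204 ≈ -1925.6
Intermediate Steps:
Z(V, A) = 4 + V + 4*A (Z(V, A) = 4 + (4*A + V) = 4 + (V + 4*A) = 4 + V + 4*A)
m = 20/3 (m = -(-40)/6 = -⅙*(-40) = 20/3 ≈ 6.6667)
Q = 170027/135068 (Q = (274 + (4 + 5 + 4*9))/(253 - 219/(-533)) = (274 + (4 + 5 + 36))/(253 - 219*(-1/533)) = (274 + 45)/(253 + 219/533) = 319/(135068/533) = 319*(533/135068) = 170027/135068 ≈ 1.2588)
Q*(-1535) + m = (170027/135068)*(-1535) + 20/3 = -260991445/135068 + 20/3 = -780272975/405204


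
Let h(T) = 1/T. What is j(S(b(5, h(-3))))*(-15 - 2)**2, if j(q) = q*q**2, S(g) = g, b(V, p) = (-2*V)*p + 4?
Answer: 3077272/27 ≈ 1.1397e+5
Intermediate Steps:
b(V, p) = 4 - 2*V*p (b(V, p) = -2*V*p + 4 = 4 - 2*V*p)
j(q) = q**3
j(S(b(5, h(-3))))*(-15 - 2)**2 = (4 - 2*5/(-3))**3*(-15 - 2)**2 = (4 - 2*5*(-1/3))**3*(-17)**2 = (4 + 10/3)**3*289 = (22/3)**3*289 = (10648/27)*289 = 3077272/27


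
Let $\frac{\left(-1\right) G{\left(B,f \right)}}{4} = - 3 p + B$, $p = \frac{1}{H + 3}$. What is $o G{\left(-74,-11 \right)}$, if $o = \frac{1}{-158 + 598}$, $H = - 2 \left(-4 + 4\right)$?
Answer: $\frac{15}{22} \approx 0.68182$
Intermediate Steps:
$H = 0$ ($H = \left(-2\right) 0 = 0$)
$p = \frac{1}{3}$ ($p = \frac{1}{0 + 3} = \frac{1}{3} \approx 0.33333$)
$G{\left(B,f \right)} = 4 - 4 B$ ($G{\left(B,f \right)} = - 4 \left(\left(-3\right) \frac{1}{3} + B\right) = - 4 \left(-1 + B\right) = 4 - 4 B$)
$o = \frac{1}{440} \approx 0.0022727$
$o G{\left(-74,-11 \right)} = \frac{4 - -296}{440} = \frac{4 + 296}{440} = \frac{1}{440} \cdot 300 = \frac{15}{22}$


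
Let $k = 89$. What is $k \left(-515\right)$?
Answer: $-45835$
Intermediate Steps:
$k \left(-515\right) = 89 \left(-515\right) = -45835$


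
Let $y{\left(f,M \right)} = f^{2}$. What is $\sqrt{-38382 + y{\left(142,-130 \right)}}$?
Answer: $i \sqrt{18218} \approx 134.97 i$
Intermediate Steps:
$\sqrt{-38382 + y{\left(142,-130 \right)}} = \sqrt{-38382 + 142^{2}} = \sqrt{-38382 + 20164} = \sqrt{-18218} = i \sqrt{18218}$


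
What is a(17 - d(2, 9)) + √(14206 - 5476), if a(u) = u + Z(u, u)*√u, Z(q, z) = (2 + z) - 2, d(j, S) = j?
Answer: 15 + 3*√970 + 15*√15 ≈ 166.53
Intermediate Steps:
Z(q, z) = z
a(u) = u + u^(3/2) (a(u) = u + u*√u = u + u^(3/2))
a(17 - d(2, 9)) + √(14206 - 5476) = ((17 - 1*2) + (17 - 1*2)^(3/2)) + √(14206 - 5476) = ((17 - 2) + (17 - 2)^(3/2)) + √8730 = (15 + 15^(3/2)) + 3*√970 = (15 + 15*√15) + 3*√970 = 15 + 3*√970 + 15*√15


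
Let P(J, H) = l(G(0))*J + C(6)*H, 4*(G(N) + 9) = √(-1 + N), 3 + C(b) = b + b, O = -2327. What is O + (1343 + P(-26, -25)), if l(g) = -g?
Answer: -1443 + 13*I/2 ≈ -1443.0 + 6.5*I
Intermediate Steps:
C(b) = -3 + 2*b (C(b) = -3 + (b + b) = -3 + 2*b)
G(N) = -9 + √(-1 + N)/4
P(J, H) = 9*H + J*(9 - I/4) (P(J, H) = (-(-9 + √(-1 + 0)/4))*J + (-3 + 2*6)*H = (-(-9 + √(-1)/4))*J + (-3 + 12)*H = (-(-9 + I/4))*J + 9*H = (9 - I/4)*J + 9*H = J*(9 - I/4) + 9*H = 9*H + J*(9 - I/4))
O + (1343 + P(-26, -25)) = -2327 + (1343 + (9*(-25) + (¼)*(-26)*(36 - I))) = -2327 + (1343 + (-225 + (-234 + 13*I/2))) = -2327 + (1343 + (-459 + 13*I/2)) = -2327 + (884 + 13*I/2) = -1443 + 13*I/2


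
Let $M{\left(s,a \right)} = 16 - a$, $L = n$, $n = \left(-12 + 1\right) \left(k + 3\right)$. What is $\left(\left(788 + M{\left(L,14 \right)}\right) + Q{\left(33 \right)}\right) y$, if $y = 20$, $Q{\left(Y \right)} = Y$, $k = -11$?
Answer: $16460$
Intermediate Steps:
$n = 88$ ($n = \left(-12 + 1\right) \left(-11 + 3\right) = \left(-11\right) \left(-8\right) = 88$)
$L = 88$
$\left(\left(788 + M{\left(L,14 \right)}\right) + Q{\left(33 \right)}\right) y = \left(\left(788 + \left(16 - 14\right)\right) + 33\right) 20 = \left(\left(788 + 2\right) + 33\right) 20 = \left(790 + 33\right) 20 = 823 \cdot 20 = 16460$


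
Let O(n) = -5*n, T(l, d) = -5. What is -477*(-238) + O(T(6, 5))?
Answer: 113551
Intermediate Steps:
-477*(-238) + O(T(6, 5)) = -477*(-238) - 5*(-5) = 113526 + 25 = 113551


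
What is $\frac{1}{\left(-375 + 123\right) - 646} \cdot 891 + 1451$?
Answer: $\frac{1302107}{898} \approx 1450.0$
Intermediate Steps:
$\frac{1}{\left(-375 + 123\right) - 646} \cdot 891 + 1451 = \frac{1}{-252 - 646} \cdot 891 + 1451 = \frac{1}{-898} \cdot 891 + 1451 = \left(- \frac{1}{898}\right) 891 + 1451 = - \frac{891}{898} + 1451 = \frac{1302107}{898}$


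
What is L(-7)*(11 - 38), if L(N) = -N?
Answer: -189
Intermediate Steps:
L(-7)*(11 - 38) = (-1*(-7))*(11 - 38) = 7*(-27) = -189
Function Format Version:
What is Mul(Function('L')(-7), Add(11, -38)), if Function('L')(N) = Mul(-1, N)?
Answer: -189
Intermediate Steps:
Mul(Function('L')(-7), Add(11, -38)) = Mul(Mul(-1, -7), Add(11, -38)) = Mul(7, -27) = -189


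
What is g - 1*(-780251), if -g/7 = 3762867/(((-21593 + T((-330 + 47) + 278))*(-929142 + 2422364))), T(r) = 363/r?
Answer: 126211648524137161/161757752816 ≈ 7.8025e+5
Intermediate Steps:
g = 131700345/161757752816 (g = -26340069/((-21593 + 363/((-330 + 47) + 278))*(-929142 + 2422364)) = -26340069/((-21593 + 363/(-283 + 278))*1493222) = -26340069/((-21593 + 363/(-5))*1493222) = -26340069/((-21593 + 363*(-⅕))*1493222) = -26340069/((-21593 - 363/5)*1493222) = -26340069/((-108328/5*1493222)) = -26340069/(-161757752816/5) = -26340069*(-5)/161757752816 = -7*(-18814335/161757752816) = 131700345/161757752816 ≈ 0.00081418)
g - 1*(-780251) = 131700345/161757752816 - 1*(-780251) = 131700345/161757752816 + 780251 = 126211648524137161/161757752816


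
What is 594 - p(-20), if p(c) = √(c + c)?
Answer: 594 - 2*I*√10 ≈ 594.0 - 6.3246*I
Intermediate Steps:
p(c) = √2*√c (p(c) = √(2*c) = √2*√c)
594 - p(-20) = 594 - √2*√(-20) = 594 - √2*2*I*√5 = 594 - 2*I*√10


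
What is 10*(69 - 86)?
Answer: -170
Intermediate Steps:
10*(69 - 86) = 10*(-17) = -170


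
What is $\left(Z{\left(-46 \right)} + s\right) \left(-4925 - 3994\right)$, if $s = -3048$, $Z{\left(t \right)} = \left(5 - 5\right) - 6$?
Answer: $27238626$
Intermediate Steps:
$Z{\left(t \right)} = -6$ ($Z{\left(t \right)} = 0 - 6 = -6$)
$\left(Z{\left(-46 \right)} + s\right) \left(-4925 - 3994\right) = \left(-6 - 3048\right) \left(-4925 - 3994\right) = \left(-3054\right) \left(-8919\right) = 27238626$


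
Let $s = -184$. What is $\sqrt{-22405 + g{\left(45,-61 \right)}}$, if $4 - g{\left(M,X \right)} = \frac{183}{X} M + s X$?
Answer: $i \sqrt{33490} \approx 183.0 i$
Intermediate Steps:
$g{\left(M,X \right)} = 4 + 184 X - \frac{183 M}{X}$ ($g{\left(M,X \right)} = 4 - \left(\frac{183}{X} M - 184 X\right) = 4 - \left(\frac{183 M}{X} - 184 X\right) = 4 - \left(- 184 X + \frac{183 M}{X}\right) = 4 + 184 X - \frac{183 M}{X}$)
$\sqrt{-22405 + g{\left(45,-61 \right)}} = \sqrt{-22405 + \left(4 + 184 \left(-61\right) - \frac{8235}{-61}\right)} = \sqrt{-22405 - \left(11220 - 135\right)} = \sqrt{-22405 + \left(4 - 11224 + 135\right)} = \sqrt{-22405 - 11085} = \sqrt{-33490} = i \sqrt{33490}$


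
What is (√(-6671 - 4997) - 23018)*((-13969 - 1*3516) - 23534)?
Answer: 944175342 - 82038*I*√2917 ≈ 9.4418e+8 - 4.4308e+6*I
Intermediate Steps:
(√(-6671 - 4997) - 23018)*((-13969 - 1*3516) - 23534) = (√(-11668) - 23018)*((-13969 - 3516) - 23534) = (2*I*√2917 - 23018)*(-17485 - 23534) = (-23018 + 2*I*√2917)*(-41019) = 944175342 - 82038*I*√2917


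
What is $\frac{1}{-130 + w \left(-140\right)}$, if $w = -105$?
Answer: $\frac{1}{14570} \approx 6.8634 \cdot 10^{-5}$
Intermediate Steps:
$\frac{1}{-130 + w \left(-140\right)} = \frac{1}{-130 - -14700} = \frac{1}{-130 + 14700} = \frac{1}{14570}$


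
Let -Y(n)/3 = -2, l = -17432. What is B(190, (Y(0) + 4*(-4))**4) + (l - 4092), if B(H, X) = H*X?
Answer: 1878476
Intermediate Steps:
Y(n) = 6 (Y(n) = -3*(-2) = 6)
B(190, (Y(0) + 4*(-4))**4) + (l - 4092) = 190*(6 + 4*(-4))**4 + (-17432 - 4092) = 190*(6 - 16)**4 - 21524 = 190*(-10)**4 - 21524 = 190*10000 - 21524 = 1900000 - 21524 = 1878476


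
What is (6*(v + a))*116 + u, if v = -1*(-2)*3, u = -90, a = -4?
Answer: 1302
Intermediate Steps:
v = 6 (v = 2*3 = 6)
(6*(v + a))*116 + u = (6*(6 - 4))*116 - 90 = (6*2)*116 - 90 = 12*116 - 90 = 1392 - 90 = 1302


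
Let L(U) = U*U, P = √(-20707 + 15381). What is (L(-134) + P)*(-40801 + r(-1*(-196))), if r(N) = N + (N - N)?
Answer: -729103380 - 40605*I*√5326 ≈ -7.291e+8 - 2.9633e+6*I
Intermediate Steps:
P = I*√5326 (P = √(-5326) = I*√5326 ≈ 72.979*I)
L(U) = U²
r(N) = N (r(N) = N + 0 = N)
(L(-134) + P)*(-40801 + r(-1*(-196))) = ((-134)² + I*√5326)*(-40801 - 1*(-196)) = (17956 + I*√5326)*(-40801 + 196) = (17956 + I*√5326)*(-40605) = -729103380 - 40605*I*√5326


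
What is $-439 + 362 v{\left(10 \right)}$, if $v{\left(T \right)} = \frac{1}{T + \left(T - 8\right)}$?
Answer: $- \frac{2453}{6} \approx -408.83$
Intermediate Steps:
$v{\left(T \right)} = \frac{1}{-8 + 2 T}$ ($v{\left(T \right)} = \frac{1}{T + \left(-8 + T\right)} = \frac{1}{-8 + 2 T}$)
$-439 + 362 v{\left(10 \right)} = -439 + 362 \frac{1}{2 \left(-4 + 10\right)} = -439 + 362 \frac{1}{2 \cdot 6} = -439 + 362 \cdot \frac{1}{2} \cdot \frac{1}{6} = -439 + 362 \cdot \frac{1}{12} = -439 + \frac{181}{6} = - \frac{2453}{6}$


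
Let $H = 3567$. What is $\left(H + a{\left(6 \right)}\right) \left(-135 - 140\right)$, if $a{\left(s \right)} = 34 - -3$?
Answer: $-991100$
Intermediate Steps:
$a{\left(s \right)} = 37$ ($a{\left(s \right)} = 34 + 3 = 37$)
$\left(H + a{\left(6 \right)}\right) \left(-135 - 140\right) = \left(3567 + 37\right) \left(-135 - 140\right) = 3604 \left(-275\right) = -991100$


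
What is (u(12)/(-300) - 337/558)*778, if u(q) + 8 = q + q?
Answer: -3566741/6975 ≈ -511.36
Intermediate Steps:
u(q) = -8 + 2*q (u(q) = -8 + (q + q) = -8 + 2*q)
(u(12)/(-300) - 337/558)*778 = ((-8 + 2*12)/(-300) - 337/558)*778 = ((-8 + 24)*(-1/300) - 337*1/558)*778 = (16*(-1/300) - 337/558)*778 = (-4/75 - 337/558)*778 = -9169/13950*778 = -3566741/6975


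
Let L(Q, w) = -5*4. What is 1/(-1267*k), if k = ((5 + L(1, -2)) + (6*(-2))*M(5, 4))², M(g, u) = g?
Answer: -1/7126875 ≈ -1.4031e-7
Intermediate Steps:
L(Q, w) = -20
k = 5625 (k = ((5 - 20) + (6*(-2))*5)² = (-15 - 12*5)² = (-15 - 60)² = (-75)² = 5625)
1/(-1267*k) = 1/(-1267*5625) = 1/(-7126875) = -1/7126875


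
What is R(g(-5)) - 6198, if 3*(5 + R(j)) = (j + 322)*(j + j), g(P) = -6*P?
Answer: 837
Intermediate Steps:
R(j) = -5 + 2*j*(322 + j)/3 (R(j) = -5 + ((j + 322)*(j + j))/3 = -5 + ((322 + j)*(2*j))/3 = -5 + (2*j*(322 + j))/3 = -5 + 2*j*(322 + j)/3)
R(g(-5)) - 6198 = (-5 + 2*(-6*(-5))²/3 + 644*(-6*(-5))/3) - 6198 = (-5 + (⅔)*30² + (644/3)*30) - 6198 = (-5 + (⅔)*900 + 6440) - 6198 = (-5 + 600 + 6440) - 6198 = 7035 - 6198 = 837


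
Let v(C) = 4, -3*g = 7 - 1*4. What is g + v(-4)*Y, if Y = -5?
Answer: -21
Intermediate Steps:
g = -1 (g = -(7 - 1*4)/3 = -(7 - 4)/3 = -1/3*3 = -1)
g + v(-4)*Y = -1 + 4*(-5) = -1 - 20 = -21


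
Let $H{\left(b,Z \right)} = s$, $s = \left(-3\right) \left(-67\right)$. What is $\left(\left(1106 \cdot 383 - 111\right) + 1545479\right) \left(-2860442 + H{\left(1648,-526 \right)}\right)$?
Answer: $-5631717280806$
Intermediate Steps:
$s = 201$
$H{\left(b,Z \right)} = 201$
$\left(\left(1106 \cdot 383 - 111\right) + 1545479\right) \left(-2860442 + H{\left(1648,-526 \right)}\right) = \left(\left(1106 \cdot 383 - 111\right) + 1545479\right) \left(-2860442 + 201\right) = \left(\left(423598 - 111\right) + 1545479\right) \left(-2860241\right) = \left(423487 + 1545479\right) \left(-2860241\right) = 1968966 \left(-2860241\right) = -5631717280806$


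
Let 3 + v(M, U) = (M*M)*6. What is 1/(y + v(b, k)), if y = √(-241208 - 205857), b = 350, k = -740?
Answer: 734997/540221037074 - I*√447065/540221037074 ≈ 1.3605e-6 - 1.2377e-9*I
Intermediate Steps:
v(M, U) = -3 + 6*M² (v(M, U) = -3 + (M*M)*6 = -3 + M²*6 = -3 + 6*M²)
y = I*√447065 (y = √(-447065) = I*√447065 ≈ 668.63*I)
1/(y + v(b, k)) = 1/(I*√447065 + (-3 + 6*350²)) = 1/(I*√447065 + (-3 + 6*122500)) = 1/(I*√447065 + (-3 + 735000)) = 1/(I*√447065 + 734997) = 1/(734997 + I*√447065)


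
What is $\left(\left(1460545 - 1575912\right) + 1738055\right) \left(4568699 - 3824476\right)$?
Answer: $1207641731424$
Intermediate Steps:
$\left(\left(1460545 - 1575912\right) + 1738055\right) \left(4568699 - 3824476\right) = \left(-115367 + 1738055\right) 744223 = 1622688 \cdot 744223 = 1207641731424$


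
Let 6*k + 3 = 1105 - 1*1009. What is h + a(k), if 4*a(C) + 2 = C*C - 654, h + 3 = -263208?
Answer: -4213039/16 ≈ -2.6332e+5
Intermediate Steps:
h = -263211 (h = -3 - 263208 = -263211)
k = 31/2 (k = -1/2 + (1105 - 1*1009)/6 = -1/2 + (1105 - 1009)/6 = -1/2 + (1/6)*96 = -1/2 + 16 = 31/2 ≈ 15.500)
a(C) = -164 + C**2/4 (a(C) = -1/2 + (C*C - 654)/4 = -1/2 + (C**2 - 654)/4 = -1/2 + (-654 + C**2)/4 = -1/2 + (-327/2 + C**2/4) = -164 + C**2/4)
h + a(k) = -263211 + (-164 + (31/2)**2/4) = -263211 + (-164 + (1/4)*(961/4)) = -263211 + (-164 + 961/16) = -263211 - 1663/16 = -4213039/16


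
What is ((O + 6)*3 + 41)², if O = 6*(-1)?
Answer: 1681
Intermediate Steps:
O = -6
((O + 6)*3 + 41)² = ((-6 + 6)*3 + 41)² = (0*3 + 41)² = (0 + 41)² = 41² = 1681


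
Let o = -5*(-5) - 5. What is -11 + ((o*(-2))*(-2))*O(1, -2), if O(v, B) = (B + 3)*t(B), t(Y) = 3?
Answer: 229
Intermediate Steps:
o = 20 (o = 25 - 5 = 20)
O(v, B) = 9 + 3*B (O(v, B) = (B + 3)*3 = (3 + B)*3 = 9 + 3*B)
-11 + ((o*(-2))*(-2))*O(1, -2) = -11 + ((20*(-2))*(-2))*(9 + 3*(-2)) = -11 + (-40*(-2))*(9 - 6) = -11 + 80*3 = -11 + 240 = 229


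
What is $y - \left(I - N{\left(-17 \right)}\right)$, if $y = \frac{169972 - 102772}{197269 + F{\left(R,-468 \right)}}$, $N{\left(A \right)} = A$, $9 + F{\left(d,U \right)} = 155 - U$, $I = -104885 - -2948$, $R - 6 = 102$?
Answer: $\frac{960395360}{9423} \approx 1.0192 \cdot 10^{5}$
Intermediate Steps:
$R = 108$ ($R = 6 + 102 = 108$)
$I = -101937$ ($I = -104885 + 2948 = -101937$)
$F{\left(d,U \right)} = 146 - U$ ($F{\left(d,U \right)} = -9 - \left(-155 + U\right) = 146 - U$)
$y = \frac{3200}{9423}$ ($y = \frac{169972 - 102772}{197269 + \left(146 - -468\right)} = \frac{169972 + \left(-113681 + 10909\right)}{197269 + \left(146 + 468\right)} = \frac{169972 - 102772}{197269 + 614} = \frac{67200}{197883} = 67200 \cdot \frac{1}{197883} = \frac{3200}{9423} \approx 0.33959$)
$y - \left(I - N{\left(-17 \right)}\right) = \frac{3200}{9423} - \left(-101937 - -17\right) = \frac{3200}{9423} - \left(-101937 + 17\right) = \frac{3200}{9423} - -101920 = \frac{3200}{9423} + 101920 = \frac{960395360}{9423}$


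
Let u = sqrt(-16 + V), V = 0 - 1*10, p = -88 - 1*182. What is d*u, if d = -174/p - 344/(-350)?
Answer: 2563*I*sqrt(26)/1575 ≈ 8.2976*I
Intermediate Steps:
p = -270 (p = -88 - 182 = -270)
V = -10 (V = 0 - 10 = -10)
d = 2563/1575 (d = -174/(-270) - 344/(-350) = -174*(-1/270) - 344*(-1/350) = 29/45 + 172/175 = 2563/1575 ≈ 1.6273)
u = I*sqrt(26) (u = sqrt(-16 - 10) = sqrt(-26) = I*sqrt(26) ≈ 5.099*I)
d*u = 2563*(I*sqrt(26))/1575 = 2563*I*sqrt(26)/1575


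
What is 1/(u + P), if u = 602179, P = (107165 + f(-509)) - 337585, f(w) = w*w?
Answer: 1/630840 ≈ 1.5852e-6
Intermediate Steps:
f(w) = w**2
P = 28661 (P = (107165 + (-509)**2) - 337585 = (107165 + 259081) - 337585 = 366246 - 337585 = 28661)
1/(u + P) = 1/(602179 + 28661) = 1/630840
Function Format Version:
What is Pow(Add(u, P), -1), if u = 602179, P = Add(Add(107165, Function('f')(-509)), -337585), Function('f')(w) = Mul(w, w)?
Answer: Rational(1, 630840) ≈ 1.5852e-6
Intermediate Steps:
Function('f')(w) = Pow(w, 2)
P = 28661 (P = Add(Add(107165, Pow(-509, 2)), -337585) = Add(Add(107165, 259081), -337585) = Add(366246, -337585) = 28661)
Pow(Add(u, P), -1) = Pow(Add(602179, 28661), -1) = Pow(630840, -1) = Rational(1, 630840)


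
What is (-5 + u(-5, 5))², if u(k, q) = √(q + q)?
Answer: (5 - √10)² ≈ 3.3772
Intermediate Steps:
u(k, q) = √2*√q (u(k, q) = √(2*q) = √2*√q)
(-5 + u(-5, 5))² = (-5 + √2*√5)² = (-5 + √10)²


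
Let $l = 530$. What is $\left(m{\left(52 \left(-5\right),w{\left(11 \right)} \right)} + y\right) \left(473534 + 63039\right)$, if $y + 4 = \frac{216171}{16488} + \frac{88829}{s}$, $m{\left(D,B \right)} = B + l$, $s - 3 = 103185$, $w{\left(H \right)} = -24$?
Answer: $\frac{13084265014508909}{47260104} \approx 2.7686 \cdot 10^{8}$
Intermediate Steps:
$s = 103188$ ($s = 3 + 103185 = 103188$)
$m{\left(D,B \right)} = 530 + B$ ($m{\left(D,B \right)} = B + 530 = 530 + B$)
$y = \frac{471261409}{47260104}$ ($y = -4 + \left(\frac{216171}{16488} + \frac{88829}{103188}\right) = -4 + \left(216171 \cdot \frac{1}{16488} + 88829 \cdot \frac{1}{103188}\right) = -4 + \left(\frac{24019}{1832} + \frac{88829}{103188}\right) = -4 + \frac{660301825}{47260104} = \frac{471261409}{47260104} \approx 9.9716$)
$\left(m{\left(52 \left(-5\right),w{\left(11 \right)} \right)} + y\right) \left(473534 + 63039\right) = \left(\left(530 - 24\right) + \frac{471261409}{47260104}\right) \left(473534 + 63039\right) = \left(506 + \frac{471261409}{47260104}\right) 536573 = \frac{24384874033}{47260104} \cdot 536573 = \frac{13084265014508909}{47260104}$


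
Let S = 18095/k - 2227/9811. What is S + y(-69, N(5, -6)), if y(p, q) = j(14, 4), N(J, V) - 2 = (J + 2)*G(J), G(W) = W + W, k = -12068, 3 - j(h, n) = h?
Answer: -215256587/16914164 ≈ -12.726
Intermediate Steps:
j(h, n) = 3 - h
G(W) = 2*W
N(J, V) = 2 + 2*J*(2 + J) (N(J, V) = 2 + (J + 2)*(2*J) = 2 + (2 + J)*(2*J) = 2 + 2*J*(2 + J))
y(p, q) = -11 (y(p, q) = 3 - 1*14 = 3 - 14 = -11)
S = -29200783/16914164 (S = 18095/(-12068) - 2227/9811 = 18095*(-1/12068) - 2227*1/9811 = -2585/1724 - 2227/9811 = -29200783/16914164 ≈ -1.7264)
S + y(-69, N(5, -6)) = -29200783/16914164 - 11 = -215256587/16914164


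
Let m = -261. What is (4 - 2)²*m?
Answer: -1044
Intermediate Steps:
(4 - 2)²*m = (4 - 2)²*(-261) = 2²*(-261) = 4*(-261) = -1044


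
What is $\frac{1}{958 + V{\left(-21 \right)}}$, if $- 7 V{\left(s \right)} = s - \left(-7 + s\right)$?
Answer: $\frac{1}{957} \approx 0.0010449$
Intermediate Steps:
$V{\left(s \right)} = -1$ ($V{\left(s \right)} = - \frac{s - \left(-7 + s\right)}{7} = \left(- \frac{1}{7}\right) 7 = -1$)
$\frac{1}{958 + V{\left(-21 \right)}} = \frac{1}{958 - 1} = \frac{1}{957}$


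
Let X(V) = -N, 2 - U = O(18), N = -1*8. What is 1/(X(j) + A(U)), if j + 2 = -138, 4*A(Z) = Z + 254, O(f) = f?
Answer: 2/135 ≈ 0.014815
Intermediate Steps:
N = -8
U = -16 (U = 2 - 1*18 = 2 - 18 = -16)
A(Z) = 127/2 + Z/4 (A(Z) = (Z + 254)/4 = (254 + Z)/4 = 127/2 + Z/4)
j = -140 (j = -2 - 138 = -140)
X(V) = 8 (X(V) = -1*(-8) = 8)
1/(X(j) + A(U)) = 1/(8 + (127/2 + (¼)*(-16))) = 1/(8 + (127/2 - 4)) = 1/(8 + 119/2) = 1/(135/2) = 2/135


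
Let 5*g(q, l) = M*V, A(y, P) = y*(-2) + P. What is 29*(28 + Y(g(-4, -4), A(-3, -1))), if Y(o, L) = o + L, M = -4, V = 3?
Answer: 4437/5 ≈ 887.40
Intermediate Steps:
A(y, P) = P - 2*y (A(y, P) = -2*y + P = P - 2*y)
g(q, l) = -12/5 (g(q, l) = (-4*3)/5 = (1/5)*(-12) = -12/5)
Y(o, L) = L + o
29*(28 + Y(g(-4, -4), A(-3, -1))) = 29*(28 + ((-1 - 2*(-3)) - 12/5)) = 29*(28 + ((-1 + 6) - 12/5)) = 29*(28 + (5 - 12/5)) = 29*(28 + 13/5) = 29*(153/5) = 4437/5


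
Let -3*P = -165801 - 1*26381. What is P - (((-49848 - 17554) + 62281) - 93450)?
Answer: 487895/3 ≈ 1.6263e+5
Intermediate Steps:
P = 192182/3 (P = -(-165801 - 1*26381)/3 = -(-165801 - 26381)/3 = -⅓*(-192182) = 192182/3 ≈ 64061.)
P - (((-49848 - 17554) + 62281) - 93450) = 192182/3 - (((-49848 - 17554) + 62281) - 93450) = 192182/3 - ((-67402 + 62281) - 93450) = 192182/3 - (-5121 - 93450) = 192182/3 - 1*(-98571) = 192182/3 + 98571 = 487895/3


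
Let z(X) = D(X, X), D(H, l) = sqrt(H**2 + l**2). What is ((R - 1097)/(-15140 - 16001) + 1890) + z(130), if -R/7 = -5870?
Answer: 58816497/31141 + 130*sqrt(2) ≈ 2072.6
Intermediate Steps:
R = 41090 (R = -7*(-5870) = 41090)
z(X) = sqrt(2)*sqrt(X**2) (z(X) = sqrt(X**2 + X**2) = sqrt(2*X**2) = sqrt(2)*sqrt(X**2))
((R - 1097)/(-15140 - 16001) + 1890) + z(130) = ((41090 - 1097)/(-15140 - 16001) + 1890) + sqrt(2)*sqrt(130**2) = (39993/(-31141) + 1890) + sqrt(2)*sqrt(16900) = (39993*(-1/31141) + 1890) + sqrt(2)*130 = (-39993/31141 + 1890) + 130*sqrt(2) = 58816497/31141 + 130*sqrt(2)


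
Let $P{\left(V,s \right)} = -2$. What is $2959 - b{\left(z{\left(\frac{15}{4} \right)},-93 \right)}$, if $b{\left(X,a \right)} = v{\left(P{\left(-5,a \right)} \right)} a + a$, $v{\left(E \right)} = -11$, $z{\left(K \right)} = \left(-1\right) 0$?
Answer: $2029$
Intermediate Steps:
$z{\left(K \right)} = 0$
$b{\left(X,a \right)} = - 10 a$ ($b{\left(X,a \right)} = - 11 a + a = - 10 a$)
$2959 - b{\left(z{\left(\frac{15}{4} \right)},-93 \right)} = 2959 - \left(-10\right) \left(-93\right) = 2959 - 930 = 2029$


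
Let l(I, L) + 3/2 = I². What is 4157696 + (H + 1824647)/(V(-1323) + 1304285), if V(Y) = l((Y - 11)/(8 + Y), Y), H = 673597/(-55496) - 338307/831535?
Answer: 28848795326709630014769927819/6938647178595860987644 ≈ 4.1577e+6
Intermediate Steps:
H = -578894166667/46146866360 (H = 673597*(-1/55496) - 338307*1/831535 = -673597/55496 - 338307/831535 = -578894166667/46146866360 ≈ -12.545)
l(I, L) = -3/2 + I²
V(Y) = -3/2 + (-11 + Y)²/(8 + Y)² (V(Y) = -3/2 + ((Y - 11)/(8 + Y))² = -3/2 + ((-11 + Y)/(8 + Y))² = -3/2 + (-11 + Y)²/(8 + Y)²)
4157696 + (H + 1824647)/(V(-1323) + 1304285) = 4157696 + (-578894166667/46146866360 + 1824647)/((50 - 1*(-1323)² - 92*(-1323))/(2*(64 + (-1323)² + 16*(-1323))) + 1304285) = 4157696 + 84201162369008253/(46146866360*((50 - 1*1750329 + 121716)/(2*(64 + 1750329 - 21168)) + 1304285)) = 4157696 + 84201162369008253/(46146866360*((½)*(50 - 1750329 + 121716)/1729225 + 1304285)) = 4157696 + 84201162369008253/(46146866360*((½)*(1/1729225)*(-1628563) + 1304285)) = 4157696 + 84201162369008253/(46146866360*(-1628563/3458450 + 1304285)) = 4157696 + 84201162369008253/(46146866360*(4510802829687/3458450)) = 4157696 + (84201162369008253/46146866360)*(3458450/4510802829687) = 4157696 + 9706850333169886419595/6938647178595860987644 = 28848795326709630014769927819/6938647178595860987644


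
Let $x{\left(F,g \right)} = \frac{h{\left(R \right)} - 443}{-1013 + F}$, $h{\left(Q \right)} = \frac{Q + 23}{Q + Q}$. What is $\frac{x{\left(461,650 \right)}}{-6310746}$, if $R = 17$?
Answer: $- \frac{7511}{59220040464} \approx -1.2683 \cdot 10^{-7}$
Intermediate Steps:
$h{\left(Q \right)} = \frac{23 + Q}{2 Q}$
$x{\left(F,g \right)} = - \frac{7511}{17 \left(-1013 + F\right)}$ ($x{\left(F,g \right)} = \frac{\frac{23 + 17}{2 \cdot 17} - 443}{-1013 + F} = \frac{\frac{1}{2} \cdot \frac{1}{17} \cdot 40 - 443}{-1013 + F} = \frac{\frac{20}{17} - 443}{-1013 + F} = - \frac{7511}{17 \left(-1013 + F\right)}$)
$\frac{x{\left(461,650 \right)}}{-6310746} = \frac{\left(-7511\right) \frac{1}{-17221 + 17 \cdot 461}}{-6310746} = - \frac{7511}{-17221 + 7837} \left(- \frac{1}{6310746}\right) = - \frac{7511}{-9384} \left(- \frac{1}{6310746}\right) = \left(-7511\right) \left(- \frac{1}{9384}\right) \left(- \frac{1}{6310746}\right) = \frac{7511}{9384} \left(- \frac{1}{6310746}\right) = - \frac{7511}{59220040464}$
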